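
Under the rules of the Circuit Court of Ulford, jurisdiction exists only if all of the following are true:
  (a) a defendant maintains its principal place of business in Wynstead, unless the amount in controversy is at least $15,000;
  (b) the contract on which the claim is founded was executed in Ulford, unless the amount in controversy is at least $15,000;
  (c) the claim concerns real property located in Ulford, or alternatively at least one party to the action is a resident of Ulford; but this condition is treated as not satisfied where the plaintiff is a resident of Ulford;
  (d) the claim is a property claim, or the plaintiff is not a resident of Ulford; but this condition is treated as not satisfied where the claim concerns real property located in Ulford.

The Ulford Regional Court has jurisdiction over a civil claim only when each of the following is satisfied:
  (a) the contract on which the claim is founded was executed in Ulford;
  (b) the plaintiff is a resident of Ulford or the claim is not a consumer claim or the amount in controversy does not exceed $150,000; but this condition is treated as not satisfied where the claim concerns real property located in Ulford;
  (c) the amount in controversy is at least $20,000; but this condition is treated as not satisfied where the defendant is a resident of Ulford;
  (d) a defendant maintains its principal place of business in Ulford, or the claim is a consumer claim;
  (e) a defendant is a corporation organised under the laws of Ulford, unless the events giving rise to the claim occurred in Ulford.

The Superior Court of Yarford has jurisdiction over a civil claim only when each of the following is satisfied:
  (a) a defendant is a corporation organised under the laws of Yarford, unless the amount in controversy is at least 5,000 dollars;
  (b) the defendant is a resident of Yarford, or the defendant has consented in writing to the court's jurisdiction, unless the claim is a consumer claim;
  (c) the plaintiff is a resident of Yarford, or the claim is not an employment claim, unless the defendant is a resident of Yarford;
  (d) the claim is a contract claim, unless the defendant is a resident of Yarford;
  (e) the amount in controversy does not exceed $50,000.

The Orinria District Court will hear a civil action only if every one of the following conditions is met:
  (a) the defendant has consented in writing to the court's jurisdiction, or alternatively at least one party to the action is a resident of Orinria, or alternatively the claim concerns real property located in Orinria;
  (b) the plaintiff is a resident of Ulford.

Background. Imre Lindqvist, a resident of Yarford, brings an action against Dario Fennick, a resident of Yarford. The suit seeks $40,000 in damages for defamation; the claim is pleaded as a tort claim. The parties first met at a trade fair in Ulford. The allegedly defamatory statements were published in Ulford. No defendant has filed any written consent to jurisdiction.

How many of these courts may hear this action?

The Circuit Court of Ulford:
  (a) No defendant is a corporation. But the amount in controversy is $40,000, which meets the USD 15,000 floor, and the 'unless' clause therefore excuses the requirement. Met.
  (b) No contract (and hence no place of execution) is alleged. However, the amount in controversy is USD 40,000, which meets the USD 15,000 floor, so the 'unless' proviso supplies this condition. Condition met.
  (c) The claim does not concern real property; no party resides in Ulford — no alternative holds. Condition not met.
  (d) The plaintiff resides in Yarford, which is not Ulford, so one alternative holds. The exception is not triggered, since the claim does not concern real property. Satisfied.
  → The court lacks jurisdiction.
The Ulford Regional Court:
  (a) No contract (and hence no place of execution) is alleged. Not met.
  (b) The claim is a tort claim, not a consumer claim, so one alternative holds. The exception is not triggered, since the claim does not concern real property. Met.
  (c) The amount in controversy is $40,000, which meets the $20,000 floor. And the carve-out is inapplicable — the defendant resides in Yarford, not Ulford. Satisfied.
  (d) No defendant is a corporation; the claim is a tort claim, not a consumer claim — no alternative holds. Fails.
  (e) No defendant is a corporation. The proviso rescues it, though: the operative events occurred in Ulford. Satisfied.
  → The court lacks jurisdiction.
The Superior Court of Yarford:
  (a) No defendant is a corporation. However, the amount in controversy is 40,000 dollars, which meets the 5,000 dollars floor, so the 'unless' proviso supplies this condition. Met.
  (b) The defendant resides in Yarford — that alternative is enough. Met.
  (c) The plaintiff resides in Yarford, so this disjunct is met. Met.
  (d) The claim is a tort claim, not a contract claim. However, the defendant resides in Yarford, so the 'unless' proviso supplies this condition. Met.
  (e) The amount in controversy is USD 40,000, within the 50,000 dollars ceiling. Condition met.
  → All conditions met; jurisdiction exists.
The Orinria District Court:
  (a) No such written consent has been filed; no party resides in Orinria; the claim does not concern real property — none of the alternatives is met. Condition not met.
  (b) The plaintiff resides in Yarford, not Ulford. Fails.
  → At least one condition fails; no jurisdiction.
Courts with jurisdiction: the Superior Court of Yarford — 1 in total.

1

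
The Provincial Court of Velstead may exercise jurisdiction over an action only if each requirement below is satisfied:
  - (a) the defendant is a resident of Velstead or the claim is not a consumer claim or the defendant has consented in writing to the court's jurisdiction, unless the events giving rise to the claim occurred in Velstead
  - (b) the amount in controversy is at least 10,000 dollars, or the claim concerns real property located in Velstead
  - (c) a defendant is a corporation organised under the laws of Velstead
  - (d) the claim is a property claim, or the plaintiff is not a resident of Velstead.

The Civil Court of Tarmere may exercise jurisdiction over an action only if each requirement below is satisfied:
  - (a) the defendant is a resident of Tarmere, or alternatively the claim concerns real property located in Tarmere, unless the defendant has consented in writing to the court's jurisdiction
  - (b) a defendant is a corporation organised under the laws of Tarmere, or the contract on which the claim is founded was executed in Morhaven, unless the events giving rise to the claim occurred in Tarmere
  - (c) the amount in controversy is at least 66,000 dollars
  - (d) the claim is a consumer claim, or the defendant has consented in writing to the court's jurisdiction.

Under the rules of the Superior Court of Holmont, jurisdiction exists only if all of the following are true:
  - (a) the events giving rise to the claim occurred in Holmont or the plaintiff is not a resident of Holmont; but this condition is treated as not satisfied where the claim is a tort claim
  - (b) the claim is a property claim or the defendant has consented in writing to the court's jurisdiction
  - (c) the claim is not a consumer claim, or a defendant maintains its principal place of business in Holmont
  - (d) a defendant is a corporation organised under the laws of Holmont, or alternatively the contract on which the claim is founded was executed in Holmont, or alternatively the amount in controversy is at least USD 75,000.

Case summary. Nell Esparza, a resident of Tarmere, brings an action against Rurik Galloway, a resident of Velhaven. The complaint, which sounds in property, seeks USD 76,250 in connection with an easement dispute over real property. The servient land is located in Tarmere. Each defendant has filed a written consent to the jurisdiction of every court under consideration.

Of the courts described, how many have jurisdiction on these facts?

The Provincial Court of Velstead:
  (a) The claim is a property claim, not a consumer claim, so one alternative holds. Condition met.
  (b) The amount in controversy is USD 76,250, which meets the USD 10,000 floor — that alternative is enough. Condition met.
  (c) No defendant is a corporation. Condition not met.
  (d) The claim is a property claim, which satisfies one of the alternatives. Condition met.
  → At least one condition fails; no jurisdiction.
The Civil Court of Tarmere:
  (a) The property lies in Tarmere, so one alternative holds. Condition met.
  (b) No defendant is a corporation; no contract (and hence no place of execution) is alleged — no alternative holds. But the operative events occurred in Tarmere, and the 'unless' clause therefore excuses the requirement. Satisfied.
  (c) The amount in controversy is $76,250, which meets the 66,000 dollars floor. Satisfied.
  (d) Every defendant has filed written consent, so one alternative holds. Satisfied.
  → Every requirement is satisfied — jurisdiction.
The Superior Court of Holmont:
  (a) The plaintiff resides in Tarmere, which is not Holmont — that alternative is enough. The carve-out does not apply: the claim is a property claim, not a tort claim. Met.
  (b) The claim is a property claim, which satisfies one of the alternatives. Met.
  (c) The claim is a property claim, not a consumer claim, so this disjunct is met. Condition met.
  (d) The amount in controversy is 76,250 dollars, which meets the USD 75,000 floor, which satisfies one of the alternatives. Met.
  → The court has jurisdiction.
Courts with jurisdiction: the Civil Court of Tarmere, the Superior Court of Holmont — 2 in total.

2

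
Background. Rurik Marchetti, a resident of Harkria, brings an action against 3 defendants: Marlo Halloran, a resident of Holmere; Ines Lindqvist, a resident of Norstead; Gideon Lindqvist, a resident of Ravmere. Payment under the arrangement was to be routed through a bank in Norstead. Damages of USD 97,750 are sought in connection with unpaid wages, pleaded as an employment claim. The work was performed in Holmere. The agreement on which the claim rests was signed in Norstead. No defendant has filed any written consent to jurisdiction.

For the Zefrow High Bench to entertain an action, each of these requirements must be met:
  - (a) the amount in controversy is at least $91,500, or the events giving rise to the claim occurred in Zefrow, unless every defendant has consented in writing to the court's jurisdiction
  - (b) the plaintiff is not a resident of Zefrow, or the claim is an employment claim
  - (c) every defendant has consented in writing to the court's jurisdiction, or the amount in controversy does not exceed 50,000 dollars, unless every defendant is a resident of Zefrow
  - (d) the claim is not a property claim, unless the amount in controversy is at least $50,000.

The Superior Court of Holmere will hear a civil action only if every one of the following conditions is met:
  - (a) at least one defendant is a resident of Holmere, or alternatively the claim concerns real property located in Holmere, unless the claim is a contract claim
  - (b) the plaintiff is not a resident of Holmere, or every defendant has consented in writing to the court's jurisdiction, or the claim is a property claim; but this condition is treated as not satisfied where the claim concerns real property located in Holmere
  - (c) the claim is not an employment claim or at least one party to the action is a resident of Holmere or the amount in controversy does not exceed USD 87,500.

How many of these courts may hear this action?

1

The Zefrow High Bench:
  (a) The amount in controversy is USD 97,750, which meets the USD 91,500 floor, which satisfies one of the alternatives. Met.
  (b) The plaintiff resides in Harkria, which is not Zefrow, which satisfies one of the alternatives. Condition met.
  (c) No such written consent has been filed; the amount in controversy is $97,750, above the USD 50,000 ceiling — every alternative fails. And the defendants reside as follows — Marlo Halloran in Holmere, Ines Lindqvist in Norstead, Gideon Lindqvist in Ravmere — not all in Zefrow, so the proviso does not save it. Not satisfied.
  (d) The claim is an employment claim, not a property claim. Satisfied.
  → No jurisdiction.
The Superior Court of Holmere:
  (a) Marlo Halloran resides in Holmere, so this disjunct is met. Satisfied.
  (b) The plaintiff resides in Harkria, which is not Holmere, so this disjunct is met. The carve-out does not apply: the claim does not concern real property. Met.
  (c) Marlo Halloran resides in Holmere, so this disjunct is met. Met.
  → All conditions met; jurisdiction exists.
Courts with jurisdiction: the Superior Court of Holmere — 1 in total.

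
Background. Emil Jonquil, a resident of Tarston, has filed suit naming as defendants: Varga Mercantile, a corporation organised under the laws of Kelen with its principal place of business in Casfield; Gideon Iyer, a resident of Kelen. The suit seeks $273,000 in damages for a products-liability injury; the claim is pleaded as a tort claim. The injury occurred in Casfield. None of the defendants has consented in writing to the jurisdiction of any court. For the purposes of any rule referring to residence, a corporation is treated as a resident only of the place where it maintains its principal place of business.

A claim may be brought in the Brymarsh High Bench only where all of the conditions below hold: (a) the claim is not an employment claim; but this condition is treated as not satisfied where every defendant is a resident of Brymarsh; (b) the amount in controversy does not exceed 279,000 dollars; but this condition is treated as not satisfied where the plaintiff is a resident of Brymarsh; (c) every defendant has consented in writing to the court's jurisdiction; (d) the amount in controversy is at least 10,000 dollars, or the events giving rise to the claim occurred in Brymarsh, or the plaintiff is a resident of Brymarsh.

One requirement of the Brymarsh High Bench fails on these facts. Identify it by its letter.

(c)

The Brymarsh High Bench:
  (a) The claim is a tort claim, not an employment claim. And the carve-out is inapplicable — the defendants reside as follows — Varga Mercantile in Casfield, Gideon Iyer in Kelen — not all in Brymarsh. Condition met.
  (b) The amount in controversy is 273,000 dollars, within the USD 279,000 ceiling. And the carve-out is inapplicable — the plaintiff resides in Tarston, not Brymarsh. Condition met.
  (c) No such written consent has been filed. Condition not met.
  (d) The amount in controversy is 273,000 dollars, which meets the 10,000 dollars floor, which satisfies one of the alternatives. Satisfied.
Only condition (c) fails.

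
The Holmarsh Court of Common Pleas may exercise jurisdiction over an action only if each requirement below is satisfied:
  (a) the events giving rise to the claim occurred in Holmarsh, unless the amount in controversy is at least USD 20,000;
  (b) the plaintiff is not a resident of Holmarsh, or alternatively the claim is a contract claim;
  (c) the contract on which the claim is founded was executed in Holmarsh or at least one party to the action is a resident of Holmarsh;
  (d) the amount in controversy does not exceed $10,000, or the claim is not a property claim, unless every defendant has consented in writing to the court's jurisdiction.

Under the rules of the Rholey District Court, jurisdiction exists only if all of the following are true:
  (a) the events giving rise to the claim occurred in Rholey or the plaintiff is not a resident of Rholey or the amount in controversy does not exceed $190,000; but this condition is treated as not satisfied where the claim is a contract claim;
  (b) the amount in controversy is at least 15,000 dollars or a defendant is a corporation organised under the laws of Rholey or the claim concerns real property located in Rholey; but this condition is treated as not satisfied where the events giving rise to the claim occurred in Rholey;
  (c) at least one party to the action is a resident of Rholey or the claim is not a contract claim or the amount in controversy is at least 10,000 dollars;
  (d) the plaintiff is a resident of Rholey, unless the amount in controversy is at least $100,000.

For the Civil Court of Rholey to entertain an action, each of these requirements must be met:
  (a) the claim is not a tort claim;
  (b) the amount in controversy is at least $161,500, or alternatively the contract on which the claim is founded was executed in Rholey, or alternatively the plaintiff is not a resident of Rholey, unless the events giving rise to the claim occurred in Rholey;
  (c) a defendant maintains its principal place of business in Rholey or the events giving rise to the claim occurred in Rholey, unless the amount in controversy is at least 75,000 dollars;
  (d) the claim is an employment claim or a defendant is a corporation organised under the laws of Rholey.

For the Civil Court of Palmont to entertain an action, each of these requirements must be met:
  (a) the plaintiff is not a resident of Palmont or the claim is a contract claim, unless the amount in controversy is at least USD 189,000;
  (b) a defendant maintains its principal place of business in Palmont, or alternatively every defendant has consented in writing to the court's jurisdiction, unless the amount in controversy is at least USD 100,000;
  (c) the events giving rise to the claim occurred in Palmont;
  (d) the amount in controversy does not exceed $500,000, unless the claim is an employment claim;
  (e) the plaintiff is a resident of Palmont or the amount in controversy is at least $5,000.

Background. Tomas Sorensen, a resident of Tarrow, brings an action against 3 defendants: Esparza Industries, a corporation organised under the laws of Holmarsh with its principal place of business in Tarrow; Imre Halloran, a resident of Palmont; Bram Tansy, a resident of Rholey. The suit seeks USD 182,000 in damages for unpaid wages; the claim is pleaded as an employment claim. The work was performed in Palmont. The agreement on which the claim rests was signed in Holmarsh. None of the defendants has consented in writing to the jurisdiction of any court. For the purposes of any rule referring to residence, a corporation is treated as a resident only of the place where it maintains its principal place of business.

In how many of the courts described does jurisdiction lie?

4

The Holmarsh Court of Common Pleas:
  (a) The operative events occurred in Palmont, not Holmarsh. However, the amount in controversy is 182,000 dollars, which meets the 20,000 dollars floor, so the 'unless' proviso supplies this condition. Satisfied.
  (b) The plaintiff resides in Tarrow, which is not Holmarsh, so one alternative holds. Condition met.
  (c) The contract was executed in Holmarsh, so one alternative holds. Condition met.
  (d) The claim is an employment claim, not a property claim, so this disjunct is met. Condition met.
  → Jurisdiction lies.
The Rholey District Court:
  (a) The plaintiff resides in Tarrow, which is not Rholey, so one alternative holds. And the carve-out is inapplicable — the claim is an employment claim, not a contract claim. Condition met.
  (b) The amount in controversy is 182,000 dollars, which meets the $15,000 floor, so one alternative holds. And the carve-out is inapplicable — the operative events occurred in Palmont, not Rholey. Met.
  (c) Bram Tansy resides in Rholey, which satisfies one of the alternatives. Condition met.
  (d) The plaintiff resides in Tarrow, not Rholey. The proviso rescues it, though: the amount in controversy is USD 182,000, which meets the USD 100,000 floor. Satisfied.
  → All conditions met; jurisdiction exists.
The Civil Court of Rholey:
  (a) The claim is an employment claim, not a tort claim. Met.
  (b) The amount in controversy is 182,000 dollars, which meets the USD 161,500 floor — that alternative is enough. Condition met.
  (c) The corporate defendant(s) have their principal place of business in Tarrow, not Rholey; the operative events occurred in Palmont, not Rholey — every alternative fails. However, the amount in controversy is $182,000, which meets the USD 75,000 floor, so the 'unless' proviso supplies this condition. Condition met.
  (d) The claim is an employment claim — that alternative is enough. Satisfied.
  → All conditions met; jurisdiction exists.
The Civil Court of Palmont:
  (a) The plaintiff resides in Tarrow, which is not Palmont, so this disjunct is met. Condition met.
  (b) The corporate defendant(s) have their principal place of business in Tarrow, not Palmont; no such written consent has been filed — no alternative holds. However, the amount in controversy is USD 182,000, which meets the 100,000 dollars floor, so the 'unless' proviso supplies this condition. Satisfied.
  (c) The operative events occurred in Palmont. Condition met.
  (d) The amount in controversy is 182,000 dollars, within the USD 500,000 ceiling. Satisfied.
  (e) The amount in controversy is 182,000 dollars, which meets the $5,000 floor — that alternative is enough. Satisfied.
  → Jurisdiction lies.
Courts with jurisdiction: the Holmarsh Court of Common Pleas, the Rholey District Court, the Civil Court of Rholey, the Civil Court of Palmont — 4 in total.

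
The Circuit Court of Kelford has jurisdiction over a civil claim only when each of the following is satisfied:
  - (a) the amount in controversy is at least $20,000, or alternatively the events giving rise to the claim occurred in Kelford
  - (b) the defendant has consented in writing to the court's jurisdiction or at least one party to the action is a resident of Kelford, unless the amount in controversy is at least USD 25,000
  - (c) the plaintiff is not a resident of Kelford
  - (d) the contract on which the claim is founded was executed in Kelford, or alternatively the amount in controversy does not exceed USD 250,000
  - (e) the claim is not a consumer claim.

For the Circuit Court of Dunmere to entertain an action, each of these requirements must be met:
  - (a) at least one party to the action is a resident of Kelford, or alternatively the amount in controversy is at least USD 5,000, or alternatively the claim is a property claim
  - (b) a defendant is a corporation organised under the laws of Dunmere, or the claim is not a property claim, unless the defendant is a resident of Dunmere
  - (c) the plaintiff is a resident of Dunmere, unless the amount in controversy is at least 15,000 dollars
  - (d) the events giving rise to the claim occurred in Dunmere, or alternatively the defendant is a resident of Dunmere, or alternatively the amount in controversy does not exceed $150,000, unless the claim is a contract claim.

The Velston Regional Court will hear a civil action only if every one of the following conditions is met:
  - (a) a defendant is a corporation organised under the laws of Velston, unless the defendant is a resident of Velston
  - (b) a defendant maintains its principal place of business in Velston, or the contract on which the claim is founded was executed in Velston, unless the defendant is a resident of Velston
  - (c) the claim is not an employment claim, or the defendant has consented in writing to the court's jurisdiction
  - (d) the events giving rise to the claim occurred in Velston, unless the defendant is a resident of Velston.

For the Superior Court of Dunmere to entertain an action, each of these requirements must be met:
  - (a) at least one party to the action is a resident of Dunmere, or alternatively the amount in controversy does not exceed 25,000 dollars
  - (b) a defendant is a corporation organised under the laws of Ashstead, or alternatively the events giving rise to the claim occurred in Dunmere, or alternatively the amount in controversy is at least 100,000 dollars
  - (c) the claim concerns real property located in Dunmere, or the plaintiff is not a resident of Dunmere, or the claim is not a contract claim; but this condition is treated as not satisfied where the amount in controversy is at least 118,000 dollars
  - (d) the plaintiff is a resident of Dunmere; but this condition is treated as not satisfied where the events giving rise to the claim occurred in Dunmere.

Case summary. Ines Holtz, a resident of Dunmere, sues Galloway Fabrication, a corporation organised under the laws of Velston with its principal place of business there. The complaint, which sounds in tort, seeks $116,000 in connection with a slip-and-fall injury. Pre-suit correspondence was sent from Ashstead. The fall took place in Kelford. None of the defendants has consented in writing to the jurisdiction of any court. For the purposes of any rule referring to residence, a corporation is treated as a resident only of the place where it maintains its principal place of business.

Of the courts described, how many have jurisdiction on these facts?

4

The Circuit Court of Kelford:
  (a) The amount in controversy is 116,000 dollars, which meets the $20,000 floor, which satisfies one of the alternatives. Met.
  (b) No such written consent has been filed; no party resides in Kelford — every alternative fails. However, the amount in controversy is $116,000, which meets the $25,000 floor, so the 'unless' proviso supplies this condition. Satisfied.
  (c) The plaintiff resides in Dunmere, which is not Kelford. Satisfied.
  (d) The amount in controversy is 116,000 dollars, within the $250,000 ceiling, which satisfies one of the alternatives. Met.
  (e) The claim is a tort claim, not a consumer claim. Condition met.
  → The court has jurisdiction.
The Circuit Court of Dunmere:
  (a) The amount in controversy is $116,000, which meets the USD 5,000 floor, so this disjunct is met. Satisfied.
  (b) The claim is a tort claim, not a property claim, so this disjunct is met. Met.
  (c) The plaintiff resides in Dunmere. Met.
  (d) The amount in controversy is 116,000 dollars, within the 150,000 dollars ceiling — that alternative is enough. Condition met.
  → The court has jurisdiction.
The Velston Regional Court:
  (a) Galloway Fabrication is organised under the laws of Velston. Condition met.
  (b) Galloway Fabrication has its principal place of business in Velston, so this disjunct is met. Satisfied.
  (c) The claim is a tort claim, not an employment claim, which satisfies one of the alternatives. Satisfied.
  (d) The operative events occurred in Kelford, not Velston. However, the defendant resides in Velston, so the 'unless' proviso supplies this condition. Met.
  → The court has jurisdiction.
The Superior Court of Dunmere:
  (a) Ines Holtz resides in Dunmere — that alternative is enough. Satisfied.
  (b) The amount in controversy is $116,000, which meets the 100,000 dollars floor, which satisfies one of the alternatives. Met.
  (c) The claim is a tort claim, not a contract claim, so one alternative holds. And the carve-out is inapplicable — the amount in controversy is USD 116,000, below the 118,000 dollars floor. Condition met.
  (d) The plaintiff resides in Dunmere. And the carve-out is inapplicable — the operative events occurred in Kelford, not Dunmere. Condition met.
  → Every requirement is satisfied — jurisdiction.
Courts with jurisdiction: the Circuit Court of Kelford, the Circuit Court of Dunmere, the Velston Regional Court, the Superior Court of Dunmere — 4 in total.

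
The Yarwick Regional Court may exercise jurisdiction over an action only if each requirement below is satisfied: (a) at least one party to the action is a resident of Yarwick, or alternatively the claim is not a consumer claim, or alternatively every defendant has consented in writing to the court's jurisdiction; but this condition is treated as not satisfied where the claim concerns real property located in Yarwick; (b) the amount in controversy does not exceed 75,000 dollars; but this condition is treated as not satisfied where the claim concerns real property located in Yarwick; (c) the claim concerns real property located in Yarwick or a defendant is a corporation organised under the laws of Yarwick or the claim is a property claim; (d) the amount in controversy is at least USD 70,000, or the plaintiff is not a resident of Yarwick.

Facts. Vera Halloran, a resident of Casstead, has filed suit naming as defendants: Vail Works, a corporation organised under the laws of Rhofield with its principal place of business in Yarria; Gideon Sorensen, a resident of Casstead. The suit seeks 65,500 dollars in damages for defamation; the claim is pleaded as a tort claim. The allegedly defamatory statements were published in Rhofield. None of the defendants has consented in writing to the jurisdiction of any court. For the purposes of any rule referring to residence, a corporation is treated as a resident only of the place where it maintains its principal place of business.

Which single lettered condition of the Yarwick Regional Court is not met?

The Yarwick Regional Court:
  (a) The claim is a tort claim, not a consumer claim, so this disjunct is met. And the carve-out is inapplicable — the claim does not concern real property. Met.
  (b) The amount in controversy is USD 65,500, within the USD 75,000 ceiling. The exception is not triggered, since the claim does not concern real property. Satisfied.
  (c) The claim does not concern real property; the corporate defendant(s) are organised in Rhofield, not Yarwick; the claim is a tort claim, not a property claim — no alternative holds. Not met.
  (d) The plaintiff resides in Casstead, which is not Yarwick, so this disjunct is met. Condition met.
Only condition (c) fails.

(c)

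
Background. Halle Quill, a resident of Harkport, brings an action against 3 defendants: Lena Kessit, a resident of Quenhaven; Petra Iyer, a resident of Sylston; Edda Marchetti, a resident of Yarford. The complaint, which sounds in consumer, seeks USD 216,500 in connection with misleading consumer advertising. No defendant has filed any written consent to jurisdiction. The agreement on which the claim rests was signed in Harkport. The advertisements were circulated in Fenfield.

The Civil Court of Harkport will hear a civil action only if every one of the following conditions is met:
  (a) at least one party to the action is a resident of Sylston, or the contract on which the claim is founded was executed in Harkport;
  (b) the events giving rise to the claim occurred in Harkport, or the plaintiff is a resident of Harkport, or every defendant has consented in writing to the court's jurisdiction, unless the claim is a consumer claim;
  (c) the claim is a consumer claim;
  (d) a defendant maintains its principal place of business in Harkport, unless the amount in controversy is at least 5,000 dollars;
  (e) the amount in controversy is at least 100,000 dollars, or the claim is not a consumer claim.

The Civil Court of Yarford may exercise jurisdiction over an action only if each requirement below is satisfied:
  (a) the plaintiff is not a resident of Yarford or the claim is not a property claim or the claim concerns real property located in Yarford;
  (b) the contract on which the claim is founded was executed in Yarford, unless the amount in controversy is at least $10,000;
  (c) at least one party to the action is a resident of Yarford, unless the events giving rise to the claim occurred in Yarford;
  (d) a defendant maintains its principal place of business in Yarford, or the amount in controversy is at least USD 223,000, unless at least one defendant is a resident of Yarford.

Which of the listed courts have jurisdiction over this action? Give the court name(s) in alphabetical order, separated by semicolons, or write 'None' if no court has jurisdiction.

the Civil Court of Harkport; the Civil Court of Yarford

The Civil Court of Harkport:
  (a) Petra Iyer resides in Sylston, so one alternative holds. Satisfied.
  (b) The plaintiff resides in Harkport, so this disjunct is met. Satisfied.
  (c) The claim is a consumer claim. Condition met.
  (d) No defendant is a corporation. However, the amount in controversy is $216,500, which meets the USD 5,000 floor, so the 'unless' proviso supplies this condition. Condition met.
  (e) The amount in controversy is USD 216,500, which meets the $100,000 floor — that alternative is enough. Condition met.
  → Jurisdiction lies.
The Civil Court of Yarford:
  (a) The plaintiff resides in Harkport, which is not Yarford — that alternative is enough. Condition met.
  (b) The contract was executed in Harkport, not Yarford. The proviso rescues it, though: the amount in controversy is $216,500, which meets the $10,000 floor. Condition met.
  (c) Edda Marchetti resides in Yarford. Met.
  (d) No defendant is a corporation; the amount in controversy is $216,500, below the 223,000 dollars floor — none of the alternatives is met. However, Edda Marchetti resides in Yarford, so the 'unless' proviso supplies this condition. Met.
  → The court has jurisdiction.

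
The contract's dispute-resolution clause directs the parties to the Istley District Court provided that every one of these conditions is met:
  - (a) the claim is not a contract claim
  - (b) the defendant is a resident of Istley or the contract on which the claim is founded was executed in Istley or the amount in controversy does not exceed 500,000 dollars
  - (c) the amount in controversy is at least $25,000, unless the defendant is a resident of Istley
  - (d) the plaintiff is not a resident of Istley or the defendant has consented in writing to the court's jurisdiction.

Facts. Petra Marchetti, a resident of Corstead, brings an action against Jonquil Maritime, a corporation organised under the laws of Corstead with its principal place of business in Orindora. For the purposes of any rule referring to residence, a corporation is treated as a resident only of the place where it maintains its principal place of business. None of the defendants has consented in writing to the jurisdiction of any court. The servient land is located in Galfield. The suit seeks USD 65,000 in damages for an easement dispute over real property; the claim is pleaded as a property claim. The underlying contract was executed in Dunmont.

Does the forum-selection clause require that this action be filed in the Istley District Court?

The Istley District Court:
  (a) The claim is a property claim, not a contract claim. Condition met.
  (b) The amount in controversy is $65,000, within the USD 500,000 ceiling, so this disjunct is met. Condition met.
  (c) The amount in controversy is $65,000, which meets the USD 25,000 floor. Condition met.
  (d) The plaintiff resides in Corstead, which is not Istley, which satisfies one of the alternatives. Met.
  → Forum clause is triggered.

Yes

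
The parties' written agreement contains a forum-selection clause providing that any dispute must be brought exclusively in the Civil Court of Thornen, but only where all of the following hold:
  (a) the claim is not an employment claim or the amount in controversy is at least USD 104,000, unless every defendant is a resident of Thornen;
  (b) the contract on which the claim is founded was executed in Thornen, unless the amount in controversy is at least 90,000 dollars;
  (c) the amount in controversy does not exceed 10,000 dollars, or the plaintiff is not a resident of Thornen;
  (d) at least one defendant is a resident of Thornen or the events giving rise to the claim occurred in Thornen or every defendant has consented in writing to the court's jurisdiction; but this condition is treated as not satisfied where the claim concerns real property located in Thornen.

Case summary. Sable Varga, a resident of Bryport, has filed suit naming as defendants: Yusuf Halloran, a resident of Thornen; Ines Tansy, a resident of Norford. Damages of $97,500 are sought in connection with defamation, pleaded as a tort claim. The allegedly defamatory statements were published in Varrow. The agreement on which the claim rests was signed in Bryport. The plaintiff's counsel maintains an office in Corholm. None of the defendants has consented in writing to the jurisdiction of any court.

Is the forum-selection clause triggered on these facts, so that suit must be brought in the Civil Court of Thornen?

The Civil Court of Thornen:
  (a) The claim is a tort claim, not an employment claim — that alternative is enough. Condition met.
  (b) The contract was executed in Bryport, not Thornen. But the amount in controversy is 97,500 dollars, which meets the USD 90,000 floor, and the 'unless' clause therefore excuses the requirement. Condition met.
  (c) The plaintiff resides in Bryport, which is not Thornen, which satisfies one of the alternatives. Condition met.
  (d) Yusuf Halloran resides in Thornen, which satisfies one of the alternatives. The carve-out does not apply: the claim does not concern real property. Condition met.
  → Forum clause is triggered.

Yes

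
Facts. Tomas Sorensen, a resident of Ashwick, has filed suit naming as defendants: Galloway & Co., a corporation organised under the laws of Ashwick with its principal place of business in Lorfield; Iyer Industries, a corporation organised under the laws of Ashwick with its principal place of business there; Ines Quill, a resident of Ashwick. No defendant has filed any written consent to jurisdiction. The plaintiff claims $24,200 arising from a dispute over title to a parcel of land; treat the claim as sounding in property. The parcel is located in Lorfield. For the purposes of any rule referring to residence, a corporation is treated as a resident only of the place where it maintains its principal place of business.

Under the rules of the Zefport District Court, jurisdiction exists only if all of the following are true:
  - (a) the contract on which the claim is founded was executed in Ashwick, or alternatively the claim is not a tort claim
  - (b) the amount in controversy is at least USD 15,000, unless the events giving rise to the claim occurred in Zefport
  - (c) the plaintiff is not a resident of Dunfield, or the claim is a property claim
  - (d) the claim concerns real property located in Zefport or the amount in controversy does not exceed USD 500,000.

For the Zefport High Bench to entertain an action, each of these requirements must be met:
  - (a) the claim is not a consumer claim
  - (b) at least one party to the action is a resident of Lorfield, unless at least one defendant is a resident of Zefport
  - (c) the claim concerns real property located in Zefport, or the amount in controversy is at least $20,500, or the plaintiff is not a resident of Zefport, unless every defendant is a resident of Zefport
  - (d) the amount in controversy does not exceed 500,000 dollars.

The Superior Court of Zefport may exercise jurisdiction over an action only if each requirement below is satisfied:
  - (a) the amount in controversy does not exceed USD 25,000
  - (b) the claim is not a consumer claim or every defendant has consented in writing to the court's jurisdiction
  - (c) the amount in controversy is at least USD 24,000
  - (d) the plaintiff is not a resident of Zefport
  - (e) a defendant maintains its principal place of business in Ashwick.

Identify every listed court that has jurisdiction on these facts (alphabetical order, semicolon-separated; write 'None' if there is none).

the Superior Court of Zefport; the Zefport District Court; the Zefport High Bench

The Zefport District Court:
  (a) The claim is a property claim, not a tort claim — that alternative is enough. Met.
  (b) The amount in controversy is USD 24,200, which meets the 15,000 dollars floor. Met.
  (c) The plaintiff resides in Ashwick, which is not Dunfield, so this disjunct is met. Condition met.
  (d) The amount in controversy is USD 24,200, within the $500,000 ceiling, which satisfies one of the alternatives. Condition met.
  → All conditions met; jurisdiction exists.
The Zefport High Bench:
  (a) The claim is a property claim, not a consumer claim. Condition met.
  (b) Galloway & Co. resides in Lorfield. Condition met.
  (c) The amount in controversy is USD 24,200, which meets the $20,500 floor — that alternative is enough. Satisfied.
  (d) The amount in controversy is USD 24,200, within the 500,000 dollars ceiling. Met.
  → The court has jurisdiction.
The Superior Court of Zefport:
  (a) The amount in controversy is USD 24,200, within the USD 25,000 ceiling. Met.
  (b) The claim is a property claim, not a consumer claim, so this disjunct is met. Met.
  (c) The amount in controversy is 24,200 dollars, which meets the $24,000 floor. Satisfied.
  (d) The plaintiff resides in Ashwick, which is not Zefport. Condition met.
  (e) Iyer Industries has its principal place of business in Ashwick. Condition met.
  → All conditions met; jurisdiction exists.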